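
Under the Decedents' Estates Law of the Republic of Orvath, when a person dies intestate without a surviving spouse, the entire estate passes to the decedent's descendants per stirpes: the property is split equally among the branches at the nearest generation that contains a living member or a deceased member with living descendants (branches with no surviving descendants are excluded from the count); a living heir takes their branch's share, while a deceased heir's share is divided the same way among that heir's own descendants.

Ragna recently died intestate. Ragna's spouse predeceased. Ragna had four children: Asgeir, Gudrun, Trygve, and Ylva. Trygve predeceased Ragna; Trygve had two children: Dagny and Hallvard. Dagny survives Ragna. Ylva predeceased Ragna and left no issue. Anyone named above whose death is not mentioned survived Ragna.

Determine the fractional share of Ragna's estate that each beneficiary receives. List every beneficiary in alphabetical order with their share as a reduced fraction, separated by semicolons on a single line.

Asgeir 1/3; Dagny 1/6; Gudrun 1/3; Hallvard 1/6

There is no surviving spouse, so the entire estate passes to Ragna's descendants per stirpes.
Ylva left no surviving issue, so that branch lapses and is disregarded.
The estate is divided into 3 equal shares of 1/3 among Asgeir, Gudrun, Trygve.
Asgeir is living and takes 1/3.
Gudrun is living and takes 1/3.
Trygve predeceased; the 1/3 allotted to Trygve's branch passes to Trygve's issue by representation.
The 1/3 is divided into 2 equal shares of 1/6 among Dagny, Hallvard.
Dagny is living and takes 1/6.
Hallvard is living and takes 1/6.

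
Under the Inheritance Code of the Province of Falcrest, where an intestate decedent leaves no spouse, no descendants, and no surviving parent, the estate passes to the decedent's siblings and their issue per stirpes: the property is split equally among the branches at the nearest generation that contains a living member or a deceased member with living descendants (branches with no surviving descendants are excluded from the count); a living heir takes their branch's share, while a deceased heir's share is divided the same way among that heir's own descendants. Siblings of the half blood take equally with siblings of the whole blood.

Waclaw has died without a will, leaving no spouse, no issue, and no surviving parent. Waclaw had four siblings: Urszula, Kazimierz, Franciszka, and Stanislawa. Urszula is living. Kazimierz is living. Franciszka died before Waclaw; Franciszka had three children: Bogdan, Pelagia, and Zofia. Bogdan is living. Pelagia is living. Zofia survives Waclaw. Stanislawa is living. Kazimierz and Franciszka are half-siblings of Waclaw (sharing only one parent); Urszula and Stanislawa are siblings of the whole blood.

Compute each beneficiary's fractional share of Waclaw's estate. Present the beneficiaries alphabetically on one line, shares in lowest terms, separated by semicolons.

No spouse, descendants, or parent survives, so the estate passes to Waclaw's siblings per stirpes.
Half-blood and whole-blood siblings take equally under the stated rule.
The estate is divided into 4 equal shares of 1/4 among Urszula, Kazimierz, Franciszka, Stanislawa.
Urszula is living and takes 1/4.
Kazimierz is living and takes 1/4.
Franciszka predeceased; the 1/4 allotted to Franciszka's branch passes to Franciszka's issue by representation.
The 1/4 is divided into 3 equal shares of 1/12 among Bogdan, Pelagia, Zofia.
Bogdan is living and takes 1/12.
Pelagia is living and takes 1/12.
Zofia is living and takes 1/12.
Stanislawa is living and takes 1/4.

Bogdan 1/12; Kazimierz 1/4; Pelagia 1/12; Stanislawa 1/4; Urszula 1/4; Zofia 1/12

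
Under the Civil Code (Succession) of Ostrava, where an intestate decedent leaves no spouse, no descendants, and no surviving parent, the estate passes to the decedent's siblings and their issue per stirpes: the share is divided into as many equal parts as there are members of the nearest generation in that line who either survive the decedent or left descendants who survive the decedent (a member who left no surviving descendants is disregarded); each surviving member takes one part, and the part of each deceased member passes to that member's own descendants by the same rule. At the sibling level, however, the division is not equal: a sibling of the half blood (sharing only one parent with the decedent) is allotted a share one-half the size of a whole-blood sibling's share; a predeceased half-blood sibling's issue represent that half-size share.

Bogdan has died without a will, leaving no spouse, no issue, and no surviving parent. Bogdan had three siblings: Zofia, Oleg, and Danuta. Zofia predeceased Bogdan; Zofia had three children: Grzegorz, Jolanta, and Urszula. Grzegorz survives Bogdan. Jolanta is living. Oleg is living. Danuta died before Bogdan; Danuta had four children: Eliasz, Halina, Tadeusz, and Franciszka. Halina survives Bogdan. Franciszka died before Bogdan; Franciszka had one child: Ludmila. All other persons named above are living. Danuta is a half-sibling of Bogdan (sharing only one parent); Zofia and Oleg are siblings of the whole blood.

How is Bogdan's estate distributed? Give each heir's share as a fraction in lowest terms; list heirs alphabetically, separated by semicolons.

Eliasz 1/20; Grzegorz 2/15; Halina 1/20; Jolanta 2/15; Ludmila 1/20; Oleg 2/5; Tadeusz 1/20; Urszula 2/15

No spouse, descendants, or parent survives, so the estate passes to Bogdan's siblings per stirpes.
Half-blood siblings count for one-half the weight of whole-blood siblings at the initial division.
Dividing 1 in proportion to weights (total weight 5/2): Zofia (weight 1) → 2/5; Oleg (weight 1) → 2/5; Danuta (weight 1/2) → 1/5.
Zofia predeceased; the 2/5 allotted to Zofia's branch passes to Zofia's issue by representation.
The 2/5 is divided into 3 equal shares of 2/15 among Grzegorz, Jolanta, Urszula.
Grzegorz is living and takes 2/15.
Jolanta is living and takes 2/15.
Urszula is living and takes 2/15.
Oleg is living and takes 2/5.
Danuta predeceased; the 1/5 allotted to Danuta's branch passes to Danuta's issue by representation.
The 1/5 is divided into 4 equal shares of 1/20 among Eliasz, Halina, Tadeusz, Franciszka.
Eliasz is living and takes 1/20.
Halina is living and takes 1/20.
Tadeusz is living and takes 1/20.
Franciszka predeceased; the 1/20 allotted to Franciszka's branch passes to Franciszka's issue by representation.
Ludmila is the sole taker at this level and receives the full 1/20.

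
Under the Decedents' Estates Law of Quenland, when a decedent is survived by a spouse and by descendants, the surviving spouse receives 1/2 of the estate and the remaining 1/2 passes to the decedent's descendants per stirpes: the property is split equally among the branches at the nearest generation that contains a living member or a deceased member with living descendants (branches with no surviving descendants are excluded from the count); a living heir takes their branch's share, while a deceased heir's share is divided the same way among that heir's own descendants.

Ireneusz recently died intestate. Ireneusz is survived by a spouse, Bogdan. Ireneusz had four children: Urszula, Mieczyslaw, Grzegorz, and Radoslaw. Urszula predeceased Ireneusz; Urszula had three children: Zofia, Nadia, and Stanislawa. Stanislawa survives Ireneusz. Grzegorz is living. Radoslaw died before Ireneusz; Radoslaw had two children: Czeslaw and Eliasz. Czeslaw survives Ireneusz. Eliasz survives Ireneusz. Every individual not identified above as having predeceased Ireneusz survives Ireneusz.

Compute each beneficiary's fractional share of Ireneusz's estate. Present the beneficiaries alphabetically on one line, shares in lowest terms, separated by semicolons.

Bogdan 1/2; Czeslaw 1/16; Eliasz 1/16; Grzegorz 1/8; Mieczyslaw 1/8; Nadia 1/24; Stanislawa 1/24; Zofia 1/24

Bogdan, as surviving spouse, takes 1/2.
The remaining 1/2 passes to Ireneusz's descendants per stirpes.
The 1/2 is divided into 4 equal shares of 1/8 among Urszula, Mieczyslaw, Grzegorz, Radoslaw.
Urszula predeceased; the 1/8 allotted to Urszula's branch passes to Urszula's issue by representation.
The 1/8 is divided into 3 equal shares of 1/24 among Zofia, Nadia, Stanislawa.
Zofia is living and takes 1/24.
Nadia is living and takes 1/24.
Stanislawa is living and takes 1/24.
Mieczyslaw is living and takes 1/8.
Grzegorz is living and takes 1/8.
Radoslaw predeceased; the 1/8 allotted to Radoslaw's branch passes to Radoslaw's issue by representation.
The 1/8 is divided into 2 equal shares of 1/16 among Czeslaw, Eliasz.
Czeslaw is living and takes 1/16.
Eliasz is living and takes 1/16.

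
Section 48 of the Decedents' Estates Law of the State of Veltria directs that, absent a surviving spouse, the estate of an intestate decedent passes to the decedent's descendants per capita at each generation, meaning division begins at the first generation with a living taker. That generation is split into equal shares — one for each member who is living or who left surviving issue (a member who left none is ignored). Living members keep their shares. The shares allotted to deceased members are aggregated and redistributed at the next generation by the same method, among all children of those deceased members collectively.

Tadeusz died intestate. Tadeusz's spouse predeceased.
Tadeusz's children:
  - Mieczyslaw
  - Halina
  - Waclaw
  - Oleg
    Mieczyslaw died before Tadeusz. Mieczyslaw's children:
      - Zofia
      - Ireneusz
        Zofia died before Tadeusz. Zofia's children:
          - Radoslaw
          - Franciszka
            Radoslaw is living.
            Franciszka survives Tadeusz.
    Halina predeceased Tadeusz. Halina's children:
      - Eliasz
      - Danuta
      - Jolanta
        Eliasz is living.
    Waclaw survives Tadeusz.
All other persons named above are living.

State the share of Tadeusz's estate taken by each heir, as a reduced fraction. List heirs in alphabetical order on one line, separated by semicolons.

Danuta 1/10; Eliasz 1/10; Franciszka 1/20; Ireneusz 1/10; Jolanta 1/10; Oleg 1/4; Radoslaw 1/20; Waclaw 1/4

There is no surviving spouse, so the entire estate passes to Tadeusz's descendants per capita at each generation.
At generation 1 (Mieczyslaw, Halina, Waclaw, Oleg) there are 4 shares of (1)/4 = 1/4 each.
Living: Waclaw and Oleg — each takes 1/4.
Deceased: Mieczyslaw and Halina. Their combined 1/2 is pooled and carried to generation 2.
At generation 2 (Zofia, Ireneusz, Eliasz, Danuta, Jolanta) there are 5 shares of (1/2)/5 = 1/10 each.
Living: Ireneusz, Eliasz, Danuta, and Jolanta — each takes 1/10.
Deceased: Zofia. That 1/10 share is carried to generation 3.
At generation 3 (Radoslaw, Franciszka) there are 2 shares of (1/10)/2 = 1/20 each.
Living: Radoslaw and Franciszka — each takes 1/20.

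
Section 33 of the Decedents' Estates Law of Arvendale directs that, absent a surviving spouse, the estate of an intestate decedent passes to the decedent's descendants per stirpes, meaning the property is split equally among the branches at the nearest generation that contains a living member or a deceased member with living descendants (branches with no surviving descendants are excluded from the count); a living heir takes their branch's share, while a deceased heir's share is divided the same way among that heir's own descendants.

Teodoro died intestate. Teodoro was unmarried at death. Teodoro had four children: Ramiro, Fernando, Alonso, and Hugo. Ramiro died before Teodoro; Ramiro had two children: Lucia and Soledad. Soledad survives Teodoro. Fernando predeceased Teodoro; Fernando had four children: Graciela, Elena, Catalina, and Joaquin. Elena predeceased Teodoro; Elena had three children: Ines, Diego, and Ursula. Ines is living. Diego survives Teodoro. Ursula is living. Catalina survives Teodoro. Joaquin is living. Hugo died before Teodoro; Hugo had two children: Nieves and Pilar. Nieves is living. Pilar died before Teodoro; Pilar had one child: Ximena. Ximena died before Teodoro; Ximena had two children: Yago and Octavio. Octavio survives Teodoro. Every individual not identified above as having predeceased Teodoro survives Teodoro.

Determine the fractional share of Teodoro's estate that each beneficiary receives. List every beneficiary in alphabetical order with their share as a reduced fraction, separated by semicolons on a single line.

Alonso 1/4; Catalina 1/16; Diego 1/48; Graciela 1/16; Ines 1/48; Joaquin 1/16; Lucia 1/8; Nieves 1/8; Octavio 1/16; Soledad 1/8; Ursula 1/48; Yago 1/16

There is no surviving spouse, so the entire estate passes to Teodoro's descendants per stirpes.
The estate is divided into 4 equal shares of 1/4 among Ramiro, Fernando, Alonso, Hugo.
Ramiro predeceased; the 1/4 allotted to Ramiro's branch passes to Ramiro's issue by representation.
The 1/4 is divided into 2 equal shares of 1/8 among Lucia, Soledad.
Lucia is living and takes 1/8.
Soledad is living and takes 1/8.
Fernando predeceased; the 1/4 allotted to Fernando's branch passes to Fernando's issue by representation.
The 1/4 is divided into 4 equal shares of 1/16 among Graciela, Elena, Catalina, Joaquin.
Graciela is living and takes 1/16.
Elena predeceased; the 1/16 allotted to Elena's branch passes to Elena's issue by representation.
The 1/16 is divided into 3 equal shares of 1/48 among Ines, Diego, Ursula.
Ines is living and takes 1/48.
Diego is living and takes 1/48.
Ursula is living and takes 1/48.
Catalina is living and takes 1/16.
Joaquin is living and takes 1/16.
Alonso is living and takes 1/4.
Hugo predeceased; the 1/4 allotted to Hugo's branch passes to Hugo's issue by representation.
The 1/4 is divided into 2 equal shares of 1/8 among Nieves, Pilar.
Nieves is living and takes 1/8.
Pilar predeceased; the 1/8 allotted to Pilar's branch passes to Pilar's issue by representation.
Ximena's line is the sole branch at this level, so the full 1/8 passes to Ximena's issue by representation.
The 1/8 is divided into 2 equal shares of 1/16 among Yago, Octavio.
Yago is living and takes 1/16.
Octavio is living and takes 1/16.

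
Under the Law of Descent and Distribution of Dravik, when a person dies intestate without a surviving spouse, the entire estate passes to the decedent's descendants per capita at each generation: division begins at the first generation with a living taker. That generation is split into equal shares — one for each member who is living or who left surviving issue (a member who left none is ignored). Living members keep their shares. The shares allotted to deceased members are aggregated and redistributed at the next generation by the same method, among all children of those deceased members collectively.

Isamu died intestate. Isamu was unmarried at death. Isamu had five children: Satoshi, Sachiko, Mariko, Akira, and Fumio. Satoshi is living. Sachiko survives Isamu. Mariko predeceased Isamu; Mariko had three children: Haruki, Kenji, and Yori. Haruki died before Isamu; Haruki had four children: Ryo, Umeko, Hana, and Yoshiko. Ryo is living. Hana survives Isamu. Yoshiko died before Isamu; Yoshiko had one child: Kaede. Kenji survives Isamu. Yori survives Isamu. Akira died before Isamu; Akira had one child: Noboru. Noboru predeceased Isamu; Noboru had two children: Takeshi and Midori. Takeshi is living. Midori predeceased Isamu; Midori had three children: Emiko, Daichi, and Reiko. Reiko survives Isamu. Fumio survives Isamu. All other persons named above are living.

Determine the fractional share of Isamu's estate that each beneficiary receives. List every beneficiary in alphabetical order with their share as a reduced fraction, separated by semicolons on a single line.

There is no surviving spouse, so the entire estate passes to Isamu's descendants per capita at each generation.
At generation 1 (Satoshi, Sachiko, Mariko, Akira, Fumio) there are 5 shares of (1)/5 = 1/5 each.
Living: Satoshi, Sachiko, and Fumio — each takes 1/5.
Deceased: Mariko and Akira. Their combined 2/5 is pooled and carried to generation 2.
At generation 2 (Haruki, Kenji, Yori, Noboru) there are 4 shares of (2/5)/4 = 1/10 each.
Living: Kenji and Yori — each takes 1/10.
Deceased: Haruki and Noboru. Their combined 1/5 is pooled and carried to generation 3.
At generation 3 (Ryo, Umeko, Hana, Yoshiko, Takeshi, Midori) there are 6 shares of (1/5)/6 = 1/30 each.
Living: Ryo, Umeko, Hana, and Takeshi — each takes 1/30.
Deceased: Yoshiko and Midori. Their combined 1/15 is pooled and carried to generation 4.
At generation 4 (Kaede, Emiko, Daichi, Reiko) there are 4 shares of (1/15)/4 = 1/60 each.
Living: Kaede, Emiko, Daichi, and Reiko — each takes 1/60.

Daichi 1/60; Emiko 1/60; Fumio 1/5; Hana 1/30; Kaede 1/60; Kenji 1/10; Reiko 1/60; Ryo 1/30; Sachiko 1/5; Satoshi 1/5; Takeshi 1/30; Umeko 1/30; Yori 1/10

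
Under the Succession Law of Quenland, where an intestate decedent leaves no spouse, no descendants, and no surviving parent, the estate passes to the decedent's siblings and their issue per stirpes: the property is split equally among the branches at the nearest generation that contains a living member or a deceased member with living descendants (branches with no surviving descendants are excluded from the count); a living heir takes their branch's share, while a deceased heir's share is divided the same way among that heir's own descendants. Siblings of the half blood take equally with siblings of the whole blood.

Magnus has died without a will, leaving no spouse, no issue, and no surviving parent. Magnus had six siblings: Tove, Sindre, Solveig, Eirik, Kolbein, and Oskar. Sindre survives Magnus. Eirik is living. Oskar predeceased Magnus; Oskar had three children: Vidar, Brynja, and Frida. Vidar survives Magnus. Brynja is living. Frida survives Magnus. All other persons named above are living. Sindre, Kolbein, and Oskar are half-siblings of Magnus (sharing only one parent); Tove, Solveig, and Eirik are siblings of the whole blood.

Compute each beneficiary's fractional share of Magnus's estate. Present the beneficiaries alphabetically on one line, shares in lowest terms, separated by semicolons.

Brynja 1/18; Eirik 1/6; Frida 1/18; Kolbein 1/6; Sindre 1/6; Solveig 1/6; Tove 1/6; Vidar 1/18

No spouse, descendants, or parent survives, so the estate passes to Magnus's siblings per stirpes.
Half-blood and whole-blood siblings take equally under the stated rule.
The estate is divided into 6 equal shares of 1/6 among Tove, Sindre, Solveig, Eirik, Kolbein, Oskar.
Tove is living and takes 1/6.
Sindre is living and takes 1/6.
Solveig is living and takes 1/6.
Eirik is living and takes 1/6.
Kolbein is living and takes 1/6.
Oskar predeceased; the 1/6 allotted to Oskar's branch passes to Oskar's issue by representation.
The 1/6 is divided into 3 equal shares of 1/18 among Vidar, Brynja, Frida.
Vidar is living and takes 1/18.
Brynja is living and takes 1/18.
Frida is living and takes 1/18.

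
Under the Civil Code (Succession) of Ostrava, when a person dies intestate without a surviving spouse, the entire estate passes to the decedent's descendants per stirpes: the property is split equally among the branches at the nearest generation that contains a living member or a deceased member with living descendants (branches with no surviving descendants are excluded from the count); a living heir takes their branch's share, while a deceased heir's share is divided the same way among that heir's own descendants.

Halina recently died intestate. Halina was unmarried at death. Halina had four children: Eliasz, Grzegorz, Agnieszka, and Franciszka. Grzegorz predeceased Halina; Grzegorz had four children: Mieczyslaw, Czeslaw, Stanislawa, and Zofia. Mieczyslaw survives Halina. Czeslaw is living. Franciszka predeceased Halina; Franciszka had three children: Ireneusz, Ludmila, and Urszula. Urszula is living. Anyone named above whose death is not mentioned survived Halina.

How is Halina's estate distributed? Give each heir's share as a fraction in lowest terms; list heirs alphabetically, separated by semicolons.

There is no surviving spouse, so the entire estate passes to Halina's descendants per stirpes.
The estate is divided into 4 equal shares of 1/4 among Eliasz, Grzegorz, Agnieszka, Franciszka.
Eliasz is living and takes 1/4.
Grzegorz predeceased; the 1/4 allotted to Grzegorz's branch passes to Grzegorz's issue by representation.
The 1/4 is divided into 4 equal shares of 1/16 among Mieczyslaw, Czeslaw, Stanislawa, Zofia.
Mieczyslaw is living and takes 1/16.
Czeslaw is living and takes 1/16.
Stanislawa is living and takes 1/16.
Zofia is living and takes 1/16.
Agnieszka is living and takes 1/4.
Franciszka predeceased; the 1/4 allotted to Franciszka's branch passes to Franciszka's issue by representation.
The 1/4 is divided into 3 equal shares of 1/12 among Ireneusz, Ludmila, Urszula.
Ireneusz is living and takes 1/12.
Ludmila is living and takes 1/12.
Urszula is living and takes 1/12.

Agnieszka 1/4; Czeslaw 1/16; Eliasz 1/4; Ireneusz 1/12; Ludmila 1/12; Mieczyslaw 1/16; Stanislawa 1/16; Urszula 1/12; Zofia 1/16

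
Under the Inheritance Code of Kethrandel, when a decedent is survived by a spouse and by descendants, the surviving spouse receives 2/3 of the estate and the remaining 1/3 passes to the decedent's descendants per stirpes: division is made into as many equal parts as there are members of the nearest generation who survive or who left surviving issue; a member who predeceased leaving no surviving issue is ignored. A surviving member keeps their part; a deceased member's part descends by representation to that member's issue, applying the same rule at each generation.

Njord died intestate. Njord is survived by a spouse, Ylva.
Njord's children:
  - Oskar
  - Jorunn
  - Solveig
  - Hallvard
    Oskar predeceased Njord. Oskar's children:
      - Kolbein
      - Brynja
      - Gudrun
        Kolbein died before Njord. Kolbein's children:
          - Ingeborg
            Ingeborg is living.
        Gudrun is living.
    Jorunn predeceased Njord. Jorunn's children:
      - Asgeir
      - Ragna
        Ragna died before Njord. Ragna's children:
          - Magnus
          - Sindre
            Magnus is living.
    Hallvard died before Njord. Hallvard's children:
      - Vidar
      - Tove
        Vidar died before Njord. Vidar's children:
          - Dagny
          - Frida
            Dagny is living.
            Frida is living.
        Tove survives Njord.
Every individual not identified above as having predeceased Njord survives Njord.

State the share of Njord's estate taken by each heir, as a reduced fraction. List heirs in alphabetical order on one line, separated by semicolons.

Asgeir 1/24; Brynja 1/36; Dagny 1/48; Frida 1/48; Gudrun 1/36; Ingeborg 1/36; Magnus 1/48; Sindre 1/48; Solveig 1/12; Tove 1/24; Ylva 2/3

Ylva, as surviving spouse, takes 2/3.
The remaining 1/3 passes to Njord's descendants per stirpes.
The 1/3 is divided into 4 equal shares of 1/12 among Oskar, Jorunn, Solveig, Hallvard.
Oskar predeceased; the 1/12 allotted to Oskar's branch passes to Oskar's issue by representation.
The 1/12 is divided into 3 equal shares of 1/36 among Kolbein, Brynja, Gudrun.
Kolbein predeceased; the 1/36 allotted to Kolbein's branch passes to Kolbein's issue by representation.
Ingeborg is the sole taker at this level and receives the full 1/36.
Brynja is living and takes 1/36.
Gudrun is living and takes 1/36.
Jorunn predeceased; the 1/12 allotted to Jorunn's branch passes to Jorunn's issue by representation.
The 1/12 is divided into 2 equal shares of 1/24 among Asgeir, Ragna.
Asgeir is living and takes 1/24.
Ragna predeceased; the 1/24 allotted to Ragna's branch passes to Ragna's issue by representation.
The 1/24 is divided into 2 equal shares of 1/48 among Magnus, Sindre.
Magnus is living and takes 1/48.
Sindre is living and takes 1/48.
Solveig is living and takes 1/12.
Hallvard predeceased; the 1/12 allotted to Hallvard's branch passes to Hallvard's issue by representation.
The 1/12 is divided into 2 equal shares of 1/24 among Vidar, Tove.
Vidar predeceased; the 1/24 allotted to Vidar's branch passes to Vidar's issue by representation.
The 1/24 is divided into 2 equal shares of 1/48 among Dagny, Frida.
Dagny is living and takes 1/48.
Frida is living and takes 1/48.
Tove is living and takes 1/24.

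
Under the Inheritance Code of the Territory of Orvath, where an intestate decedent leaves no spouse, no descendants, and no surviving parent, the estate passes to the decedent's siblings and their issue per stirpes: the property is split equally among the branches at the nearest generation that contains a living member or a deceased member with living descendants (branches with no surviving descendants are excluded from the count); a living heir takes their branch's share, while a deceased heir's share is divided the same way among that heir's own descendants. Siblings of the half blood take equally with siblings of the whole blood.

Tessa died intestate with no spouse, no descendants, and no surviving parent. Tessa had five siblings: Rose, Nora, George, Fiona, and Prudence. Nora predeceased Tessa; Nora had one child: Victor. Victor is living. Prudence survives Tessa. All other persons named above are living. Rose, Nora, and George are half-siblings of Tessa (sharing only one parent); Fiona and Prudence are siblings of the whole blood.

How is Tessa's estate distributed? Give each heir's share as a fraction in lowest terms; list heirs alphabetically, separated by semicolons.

No spouse, descendants, or parent survives, so the estate passes to Tessa's siblings per stirpes.
Half-blood and whole-blood siblings take equally under the stated rule.
The estate is divided into 5 equal shares of 1/5 among Rose, Nora, George, Fiona, Prudence.
Rose is living and takes 1/5.
Nora predeceased; the 1/5 allotted to Nora's branch passes to Nora's issue by representation.
Victor is the sole taker at this level and receives the full 1/5.
George is living and takes 1/5.
Fiona is living and takes 1/5.
Prudence is living and takes 1/5.

Fiona 1/5; George 1/5; Prudence 1/5; Rose 1/5; Victor 1/5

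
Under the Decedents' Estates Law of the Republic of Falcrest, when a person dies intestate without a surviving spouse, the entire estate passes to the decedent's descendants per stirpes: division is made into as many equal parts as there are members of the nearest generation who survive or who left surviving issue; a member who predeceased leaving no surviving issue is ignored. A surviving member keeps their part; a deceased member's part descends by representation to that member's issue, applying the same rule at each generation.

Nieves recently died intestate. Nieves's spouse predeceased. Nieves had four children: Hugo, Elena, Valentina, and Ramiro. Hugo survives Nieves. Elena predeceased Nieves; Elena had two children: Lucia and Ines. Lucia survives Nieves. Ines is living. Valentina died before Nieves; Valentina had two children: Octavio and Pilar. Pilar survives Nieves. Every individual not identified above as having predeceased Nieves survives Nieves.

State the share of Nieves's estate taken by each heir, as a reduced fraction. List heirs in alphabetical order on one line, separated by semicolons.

Hugo 1/4; Ines 1/8; Lucia 1/8; Octavio 1/8; Pilar 1/8; Ramiro 1/4

There is no surviving spouse, so the entire estate passes to Nieves's descendants per stirpes.
The estate is divided into 4 equal shares of 1/4 among Hugo, Elena, Valentina, Ramiro.
Hugo is living and takes 1/4.
Elena predeceased; the 1/4 allotted to Elena's branch passes to Elena's issue by representation.
The 1/4 is divided into 2 equal shares of 1/8 among Lucia, Ines.
Lucia is living and takes 1/8.
Ines is living and takes 1/8.
Valentina predeceased; the 1/4 allotted to Valentina's branch passes to Valentina's issue by representation.
The 1/4 is divided into 2 equal shares of 1/8 among Octavio, Pilar.
Octavio is living and takes 1/8.
Pilar is living and takes 1/8.
Ramiro is living and takes 1/4.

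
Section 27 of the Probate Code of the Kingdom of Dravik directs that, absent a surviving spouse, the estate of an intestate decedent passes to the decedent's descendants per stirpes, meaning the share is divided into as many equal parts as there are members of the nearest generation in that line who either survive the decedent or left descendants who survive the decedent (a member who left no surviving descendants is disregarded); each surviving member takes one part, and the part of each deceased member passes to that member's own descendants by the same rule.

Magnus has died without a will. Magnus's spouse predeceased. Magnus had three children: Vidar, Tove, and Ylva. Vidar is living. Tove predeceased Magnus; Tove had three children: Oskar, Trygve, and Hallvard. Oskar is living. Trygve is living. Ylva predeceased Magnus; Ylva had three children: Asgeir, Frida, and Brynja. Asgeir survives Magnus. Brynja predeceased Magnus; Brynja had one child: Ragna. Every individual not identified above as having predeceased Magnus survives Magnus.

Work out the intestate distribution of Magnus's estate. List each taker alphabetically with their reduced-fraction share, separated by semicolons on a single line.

There is no surviving spouse, so the entire estate passes to Magnus's descendants per stirpes.
The estate is divided into 3 equal shares of 1/3 among Vidar, Tove, Ylva.
Vidar is living and takes 1/3.
Tove predeceased; the 1/3 allotted to Tove's branch passes to Tove's issue by representation.
The 1/3 is divided into 3 equal shares of 1/9 among Oskar, Trygve, Hallvard.
Oskar is living and takes 1/9.
Trygve is living and takes 1/9.
Hallvard is living and takes 1/9.
Ylva predeceased; the 1/3 allotted to Ylva's branch passes to Ylva's issue by representation.
The 1/3 is divided into 3 equal shares of 1/9 among Asgeir, Frida, Brynja.
Asgeir is living and takes 1/9.
Frida is living and takes 1/9.
Brynja predeceased; the 1/9 allotted to Brynja's branch passes to Brynja's issue by representation.
Ragna is the sole taker at this level and receives the full 1/9.

Asgeir 1/9; Frida 1/9; Hallvard 1/9; Oskar 1/9; Ragna 1/9; Trygve 1/9; Vidar 1/3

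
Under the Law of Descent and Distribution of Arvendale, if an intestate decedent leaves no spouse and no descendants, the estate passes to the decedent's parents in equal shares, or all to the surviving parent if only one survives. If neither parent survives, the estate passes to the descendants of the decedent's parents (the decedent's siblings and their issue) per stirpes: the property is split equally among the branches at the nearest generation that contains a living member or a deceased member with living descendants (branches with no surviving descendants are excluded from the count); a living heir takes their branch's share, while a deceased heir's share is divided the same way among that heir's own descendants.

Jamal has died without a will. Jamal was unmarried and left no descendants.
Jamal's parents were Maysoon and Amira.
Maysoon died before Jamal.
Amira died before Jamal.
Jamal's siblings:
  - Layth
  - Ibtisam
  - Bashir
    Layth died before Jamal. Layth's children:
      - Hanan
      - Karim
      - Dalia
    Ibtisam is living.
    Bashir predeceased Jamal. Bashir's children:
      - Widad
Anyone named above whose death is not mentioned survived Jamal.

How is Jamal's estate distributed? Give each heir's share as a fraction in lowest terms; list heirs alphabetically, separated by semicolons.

Neither parent survives and there are no descendants, so the estate passes to Jamal's siblings and their issue per stirpes.
The estate is divided into 3 equal shares of 1/3 among Layth, Ibtisam, Bashir.
Layth predeceased; the 1/3 allotted to Layth's branch passes to Layth's issue by representation.
The 1/3 is divided into 3 equal shares of 1/9 among Hanan, Karim, Dalia.
Hanan is living and takes 1/9.
Karim is living and takes 1/9.
Dalia is living and takes 1/9.
Ibtisam is living and takes 1/3.
Bashir predeceased; the 1/3 allotted to Bashir's branch passes to Bashir's issue by representation.
Widad is the sole taker at this level and receives the full 1/3.

Dalia 1/9; Hanan 1/9; Ibtisam 1/3; Karim 1/9; Widad 1/3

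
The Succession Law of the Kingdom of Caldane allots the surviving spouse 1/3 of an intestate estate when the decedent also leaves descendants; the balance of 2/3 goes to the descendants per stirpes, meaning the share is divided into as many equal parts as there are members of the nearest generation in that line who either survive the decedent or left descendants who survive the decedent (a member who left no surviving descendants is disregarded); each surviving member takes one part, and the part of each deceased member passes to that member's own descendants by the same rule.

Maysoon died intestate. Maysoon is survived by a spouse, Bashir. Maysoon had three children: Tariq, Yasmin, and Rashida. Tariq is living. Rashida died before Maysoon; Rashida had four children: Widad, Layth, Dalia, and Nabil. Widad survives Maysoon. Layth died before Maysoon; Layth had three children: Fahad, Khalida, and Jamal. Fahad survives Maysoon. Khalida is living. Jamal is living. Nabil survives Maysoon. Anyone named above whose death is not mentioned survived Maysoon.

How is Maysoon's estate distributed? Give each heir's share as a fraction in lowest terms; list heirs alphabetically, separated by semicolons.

Bashir 1/3; Dalia 1/18; Fahad 1/54; Jamal 1/54; Khalida 1/54; Nabil 1/18; Tariq 2/9; Widad 1/18; Yasmin 2/9

Bashir, as surviving spouse, takes 1/3.
The remaining 2/3 passes to Maysoon's descendants per stirpes.
The 2/3 is divided into 3 equal shares of 2/9 among Tariq, Yasmin, Rashida.
Tariq is living and takes 2/9.
Yasmin is living and takes 2/9.
Rashida predeceased; the 2/9 allotted to Rashida's branch passes to Rashida's issue by representation.
The 2/9 is divided into 4 equal shares of 1/18 among Widad, Layth, Dalia, Nabil.
Widad is living and takes 1/18.
Layth predeceased; the 1/18 allotted to Layth's branch passes to Layth's issue by representation.
The 1/18 is divided into 3 equal shares of 1/54 among Fahad, Khalida, Jamal.
Fahad is living and takes 1/54.
Khalida is living and takes 1/54.
Jamal is living and takes 1/54.
Dalia is living and takes 1/18.
Nabil is living and takes 1/18.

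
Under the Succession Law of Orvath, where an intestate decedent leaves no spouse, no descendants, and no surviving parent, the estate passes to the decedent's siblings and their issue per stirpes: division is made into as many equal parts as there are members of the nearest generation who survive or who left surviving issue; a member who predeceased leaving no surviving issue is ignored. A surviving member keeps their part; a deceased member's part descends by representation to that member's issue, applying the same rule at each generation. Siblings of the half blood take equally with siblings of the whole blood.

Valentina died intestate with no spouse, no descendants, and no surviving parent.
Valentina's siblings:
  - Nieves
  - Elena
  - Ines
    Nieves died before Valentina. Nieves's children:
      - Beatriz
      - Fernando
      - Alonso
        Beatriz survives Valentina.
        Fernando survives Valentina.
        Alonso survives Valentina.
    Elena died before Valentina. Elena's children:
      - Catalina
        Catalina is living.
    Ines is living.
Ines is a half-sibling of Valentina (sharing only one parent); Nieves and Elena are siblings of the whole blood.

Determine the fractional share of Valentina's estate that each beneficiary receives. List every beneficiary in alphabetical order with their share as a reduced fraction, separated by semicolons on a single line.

Alonso 1/9; Beatriz 1/9; Catalina 1/3; Fernando 1/9; Ines 1/3

No spouse, descendants, or parent survives, so the estate passes to Valentina's siblings per stirpes.
Half-blood and whole-blood siblings take equally under the stated rule.
The estate is divided into 3 equal shares of 1/3 among Nieves, Elena, Ines.
Nieves predeceased; the 1/3 allotted to Nieves's branch passes to Nieves's issue by representation.
The 1/3 is divided into 3 equal shares of 1/9 among Beatriz, Fernando, Alonso.
Beatriz is living and takes 1/9.
Fernando is living and takes 1/9.
Alonso is living and takes 1/9.
Elena predeceased; the 1/3 allotted to Elena's branch passes to Elena's issue by representation.
Catalina is the sole taker at this level and receives the full 1/3.
Ines is living and takes 1/3.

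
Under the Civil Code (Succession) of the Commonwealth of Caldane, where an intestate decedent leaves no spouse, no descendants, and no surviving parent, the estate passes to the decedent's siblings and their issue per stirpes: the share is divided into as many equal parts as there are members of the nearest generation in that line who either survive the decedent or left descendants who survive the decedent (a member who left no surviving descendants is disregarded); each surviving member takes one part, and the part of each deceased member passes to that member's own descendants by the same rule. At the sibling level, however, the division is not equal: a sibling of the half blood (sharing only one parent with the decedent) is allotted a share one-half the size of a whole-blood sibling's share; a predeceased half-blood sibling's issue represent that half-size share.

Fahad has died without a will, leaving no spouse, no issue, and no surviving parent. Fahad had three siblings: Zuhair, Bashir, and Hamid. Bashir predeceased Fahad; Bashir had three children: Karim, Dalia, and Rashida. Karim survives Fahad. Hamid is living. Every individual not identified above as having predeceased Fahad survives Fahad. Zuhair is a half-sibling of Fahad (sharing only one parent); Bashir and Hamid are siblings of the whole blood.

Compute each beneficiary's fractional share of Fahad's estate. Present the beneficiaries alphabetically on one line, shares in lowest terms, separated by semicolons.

Dalia 2/15; Hamid 2/5; Karim 2/15; Rashida 2/15; Zuhair 1/5

No spouse, descendants, or parent survives, so the estate passes to Fahad's siblings per stirpes.
Half-blood siblings count for one-half the weight of whole-blood siblings at the initial division.
Dividing 1 in proportion to weights (total weight 5/2): Zuhair (weight 1/2) → 1/5; Bashir (weight 1) → 2/5; Hamid (weight 1) → 2/5.
Zuhair is living and takes 1/5.
Bashir predeceased; the 2/5 allotted to Bashir's branch passes to Bashir's issue by representation.
The 2/5 is divided into 3 equal shares of 2/15 among Karim, Dalia, Rashida.
Karim is living and takes 2/15.
Dalia is living and takes 2/15.
Rashida is living and takes 2/15.
Hamid is living and takes 2/5.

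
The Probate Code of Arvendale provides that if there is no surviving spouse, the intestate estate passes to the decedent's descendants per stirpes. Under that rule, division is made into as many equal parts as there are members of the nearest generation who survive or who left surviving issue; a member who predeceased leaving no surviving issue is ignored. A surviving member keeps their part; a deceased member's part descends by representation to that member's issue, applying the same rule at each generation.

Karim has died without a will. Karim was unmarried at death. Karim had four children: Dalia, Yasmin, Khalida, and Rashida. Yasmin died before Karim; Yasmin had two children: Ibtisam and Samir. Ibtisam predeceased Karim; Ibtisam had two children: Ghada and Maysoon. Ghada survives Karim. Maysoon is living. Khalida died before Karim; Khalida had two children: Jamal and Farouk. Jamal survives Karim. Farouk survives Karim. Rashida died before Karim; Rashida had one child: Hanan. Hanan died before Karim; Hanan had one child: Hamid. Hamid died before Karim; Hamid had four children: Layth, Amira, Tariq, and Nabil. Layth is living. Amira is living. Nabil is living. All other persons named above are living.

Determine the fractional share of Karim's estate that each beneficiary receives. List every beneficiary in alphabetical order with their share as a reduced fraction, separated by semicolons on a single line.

There is no surviving spouse, so the entire estate passes to Karim's descendants per stirpes.
The estate is divided into 4 equal shares of 1/4 among Dalia, Yasmin, Khalida, Rashida.
Dalia is living and takes 1/4.
Yasmin predeceased; the 1/4 allotted to Yasmin's branch passes to Yasmin's issue by representation.
The 1/4 is divided into 2 equal shares of 1/8 among Ibtisam, Samir.
Ibtisam predeceased; the 1/8 allotted to Ibtisam's branch passes to Ibtisam's issue by representation.
The 1/8 is divided into 2 equal shares of 1/16 among Ghada, Maysoon.
Ghada is living and takes 1/16.
Maysoon is living and takes 1/16.
Samir is living and takes 1/8.
Khalida predeceased; the 1/4 allotted to Khalida's branch passes to Khalida's issue by representation.
The 1/4 is divided into 2 equal shares of 1/8 among Jamal, Farouk.
Jamal is living and takes 1/8.
Farouk is living and takes 1/8.
Rashida predeceased; the 1/4 allotted to Rashida's branch passes to Rashida's issue by representation.
Hanan's line is the sole branch at this level, so the full 1/4 passes to Hanan's issue by representation.
Hamid's line is the sole branch at this level, so the full 1/4 passes to Hamid's issue by representation.
The 1/4 is divided into 4 equal shares of 1/16 among Layth, Amira, Tariq, Nabil.
Layth is living and takes 1/16.
Amira is living and takes 1/16.
Tariq is living and takes 1/16.
Nabil is living and takes 1/16.

Amira 1/16; Dalia 1/4; Farouk 1/8; Ghada 1/16; Jamal 1/8; Layth 1/16; Maysoon 1/16; Nabil 1/16; Samir 1/8; Tariq 1/16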